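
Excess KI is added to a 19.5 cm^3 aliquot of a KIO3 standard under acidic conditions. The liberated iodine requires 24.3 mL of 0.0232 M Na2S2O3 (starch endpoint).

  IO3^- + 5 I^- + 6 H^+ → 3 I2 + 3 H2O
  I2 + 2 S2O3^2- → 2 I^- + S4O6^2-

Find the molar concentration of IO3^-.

n(S2O3^2-) = 0.0243 × 0.0232 = 5.64 × 10^-4 mol
n(I2) = n(S2O3^2-)/2 = 2.82 × 10^-4 mol
From the 1:3 ratio, n(IO3^-) in the aliquot = 1/3 × 2.82 × 10^-4 = 9.40 × 10^-5 mol
[IO3^-] = 9.40 × 10^-5 / 0.0195 = 0.00482 mol/L

0.00482 M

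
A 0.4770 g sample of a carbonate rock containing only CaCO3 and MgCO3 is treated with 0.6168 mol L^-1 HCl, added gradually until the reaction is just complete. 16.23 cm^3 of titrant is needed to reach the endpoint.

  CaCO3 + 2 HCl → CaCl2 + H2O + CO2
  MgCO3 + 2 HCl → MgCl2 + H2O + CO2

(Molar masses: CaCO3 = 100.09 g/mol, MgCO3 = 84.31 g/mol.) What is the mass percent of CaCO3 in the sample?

73.14 %

n(HCl) = 0.01623 × 0.6168 = 0.01001 mol
Let x = n(CaCO3), y = n(MgCO3).
Titrant: 2x + 2y = 0.01001;  mass: 100.09x + 84.31y = 0.4770
Solving, x = 3.485 × 10^-3 mol, y = 1.520 × 10^-3 mol
mass of CaCO3 = 3.485 × 10^-3 × 100.09 = 0.3489 g
% CaCO3 = 0.3489 / 0.4770 × 100 = 73.14 %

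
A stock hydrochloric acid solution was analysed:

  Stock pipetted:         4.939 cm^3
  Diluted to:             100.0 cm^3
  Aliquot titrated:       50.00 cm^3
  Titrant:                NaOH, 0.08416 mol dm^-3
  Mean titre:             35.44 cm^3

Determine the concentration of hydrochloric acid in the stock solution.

HCl + NaOH → NaCl + H2O
n(NaOH) = 0.03544 × 0.08416 = 2.983 × 10^-3 mol
n(HCl) in the aliquot = 2.983 × 10^-3 mol (1:1 ratio)
[HCl]_dilute = 2.983 × 10^-3 / 0.05000 = 0.05965 mol/L
Dilution factor = 100.0 / 4.939 = 20.25
[HCl]_stock = 0.05965 × 20.25 = 1.208 mol/L

1.208 mol/L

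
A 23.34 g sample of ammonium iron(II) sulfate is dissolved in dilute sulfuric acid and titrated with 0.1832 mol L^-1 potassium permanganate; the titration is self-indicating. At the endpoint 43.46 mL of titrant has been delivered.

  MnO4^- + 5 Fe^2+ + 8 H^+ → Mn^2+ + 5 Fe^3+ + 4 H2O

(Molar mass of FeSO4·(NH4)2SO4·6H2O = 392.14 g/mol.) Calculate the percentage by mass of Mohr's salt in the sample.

n(KMnO4) = 0.04346 L × 0.1832 mol/L = 7.962 × 10^-3 mol
From the 5:1 ratio, n(FeSO4·(NH4)2SO4·6H2O) = 5/1 × 7.962 × 10^-3 = 0.03981 mol
mass of FeSO4·(NH4)2SO4·6H2O = 0.03981 × 392.14 g/mol = 15.61 g
% FeSO4·(NH4)2SO4·6H2O = 15.61 / 23.34 × 100 = 66.88 %

66.88 %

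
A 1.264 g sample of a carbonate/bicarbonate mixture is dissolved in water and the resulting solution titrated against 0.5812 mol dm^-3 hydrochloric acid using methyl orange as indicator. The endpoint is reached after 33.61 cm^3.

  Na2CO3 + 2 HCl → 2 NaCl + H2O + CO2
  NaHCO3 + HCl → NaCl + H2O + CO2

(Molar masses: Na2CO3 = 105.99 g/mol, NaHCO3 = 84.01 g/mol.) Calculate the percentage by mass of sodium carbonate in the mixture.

50.97 %

n(HCl) = 0.03361 × 0.5812 = 0.01953 mol
Let x = n(Na2CO3), y = n(NaHCO3).
Titrant: 2x + 1y = 0.01953;  mass: 105.99x + 84.01y = 1.264
Solving, x = 6.079 × 10^-3 mol, y = 7.377 × 10^-3 mol
mass of Na2CO3 = 6.079 × 10^-3 × 105.99 = 0.6443 g
% Na2CO3 = 0.6443 / 1.264 × 100 = 50.97 %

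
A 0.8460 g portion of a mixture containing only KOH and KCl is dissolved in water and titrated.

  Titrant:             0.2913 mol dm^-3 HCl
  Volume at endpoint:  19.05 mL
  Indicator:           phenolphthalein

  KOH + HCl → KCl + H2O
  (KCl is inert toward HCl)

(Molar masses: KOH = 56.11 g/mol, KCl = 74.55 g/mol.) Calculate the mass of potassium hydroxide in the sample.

0.3114 g

n(HCl) = 0.01905 × 0.2913 = 5.549 × 10^-3 mol
Let x = n(KOH), y = n(KCl).
Titrant: 1x = 5.549 × 10^-3;  mass: 56.11x + 74.55y = 0.8460
Solving, x = 5.549 × 10^-3 mol, y = 7.171 × 10^-3 mol
mass of KOH = 5.549 × 10^-3 × 56.11 = 0.3114 g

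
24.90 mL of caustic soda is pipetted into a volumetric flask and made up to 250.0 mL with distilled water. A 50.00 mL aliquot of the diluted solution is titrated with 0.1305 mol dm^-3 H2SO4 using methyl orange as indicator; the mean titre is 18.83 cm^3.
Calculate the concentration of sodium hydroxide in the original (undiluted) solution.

2 NaOH + H2SO4 → Na2SO4 + 2 H2O
n(H2SO4) = 0.01883 × 0.1305 = 2.457 × 10^-3 mol
From the 2:1 ratio, n(NaOH) in the aliquot = 2/1 × 2.457 × 10^-3 = 4.915 × 10^-3 mol
[NaOH]_dilute = 4.915 × 10^-3 / 0.05000 = 0.09829 mol/L
Dilution factor = 250.0 / 24.90 = 10.04
[NaOH]_stock = 0.09829 × 10.04 = 0.9869 mol/L

0.9869 mol/L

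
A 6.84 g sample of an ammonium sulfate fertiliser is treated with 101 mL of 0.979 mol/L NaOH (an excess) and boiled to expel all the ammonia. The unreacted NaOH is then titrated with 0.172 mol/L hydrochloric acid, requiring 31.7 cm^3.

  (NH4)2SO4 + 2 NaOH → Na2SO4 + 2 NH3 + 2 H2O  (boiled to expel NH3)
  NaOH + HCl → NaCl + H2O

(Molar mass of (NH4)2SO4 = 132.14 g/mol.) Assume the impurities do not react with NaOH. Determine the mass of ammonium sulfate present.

n(NaOH) added = 0.101 × 0.979 = 0.0989 mol
n(HCl) used in back-titration = 0.0317 × 0.172 = 5.45 × 10^-3 mol
n(NaOH) left over = 5.45 × 10^-3 mol (1:1 ratio)
n(NaOH) consumed by analyte = 0.0989 − 5.45 × 10^-3 = 0.0934 mol
From the 1:2 ratio, n((NH4)2SO4) = 1/2 × 0.0934 = 0.0467 mol
mass of (NH4)2SO4 = 0.0467 × 132.14 = 6.17 g

6.17 g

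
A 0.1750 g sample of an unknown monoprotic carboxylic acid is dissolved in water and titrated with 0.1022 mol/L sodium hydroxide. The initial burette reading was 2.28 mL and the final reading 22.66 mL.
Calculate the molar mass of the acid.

84.02 g/mol

n(NaOH) = 0.02038 L × 0.1022 mol/L = 2.083 × 10^-3 mol
n(HA) = 2.083 × 10^-3 mol (1:1 ratio)
M = m / n = 0.1750 g / 2.083 × 10^-3 mol = 84.02 g/mol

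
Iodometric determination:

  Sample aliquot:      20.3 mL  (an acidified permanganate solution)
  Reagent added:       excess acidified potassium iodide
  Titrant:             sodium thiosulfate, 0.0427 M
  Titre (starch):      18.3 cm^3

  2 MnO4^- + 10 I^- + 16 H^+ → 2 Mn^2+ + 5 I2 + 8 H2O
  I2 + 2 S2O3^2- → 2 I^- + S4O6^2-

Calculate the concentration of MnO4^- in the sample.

0.00770 M

n(S2O3^2-) = 0.0183 × 0.0427 = 7.81 × 10^-4 mol
n(I2) = n(S2O3^2-)/2 = 3.91 × 10^-4 mol
From the 2:5 ratio, n(MnO4^-) in the aliquot = 2/5 × 3.91 × 10^-4 = 1.56 × 10^-4 mol
[MnO4^-] = 1.56 × 10^-4 / 0.0203 = 0.00770 mol/L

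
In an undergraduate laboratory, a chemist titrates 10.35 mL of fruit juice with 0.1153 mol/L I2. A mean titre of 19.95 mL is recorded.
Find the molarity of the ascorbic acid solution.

C6H8O6 + I2 → C6H6O6 + 2 HI
n(I2) = 0.01995 L × 0.1153 mol/L = 2.300 × 10^-3 mol
n(C6H8O6) = 2.300 × 10^-3 mol (1:1 mole ratio)
[C6H8O6] = 2.300 × 10^-3 mol / 0.01035 L = 0.2222 mol/L

0.2222 mol/L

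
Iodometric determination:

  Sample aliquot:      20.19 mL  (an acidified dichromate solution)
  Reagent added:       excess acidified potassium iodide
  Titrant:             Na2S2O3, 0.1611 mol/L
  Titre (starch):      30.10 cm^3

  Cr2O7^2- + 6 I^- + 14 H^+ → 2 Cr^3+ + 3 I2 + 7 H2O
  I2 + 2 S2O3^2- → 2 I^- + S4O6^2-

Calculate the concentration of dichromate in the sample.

0.04003 mol/L

n(S2O3^2-) = 0.03010 × 0.1611 = 4.849 × 10^-3 mol
n(I2) = n(S2O3^2-)/2 = 2.425 × 10^-3 mol
From the 1:3 ratio, n(Cr2O7^2-) in the aliquot = 1/3 × 2.425 × 10^-3 = 8.082 × 10^-4 mol
[Cr2O7^2-] = 8.082 × 10^-4 / 0.02019 = 0.04003 mol/L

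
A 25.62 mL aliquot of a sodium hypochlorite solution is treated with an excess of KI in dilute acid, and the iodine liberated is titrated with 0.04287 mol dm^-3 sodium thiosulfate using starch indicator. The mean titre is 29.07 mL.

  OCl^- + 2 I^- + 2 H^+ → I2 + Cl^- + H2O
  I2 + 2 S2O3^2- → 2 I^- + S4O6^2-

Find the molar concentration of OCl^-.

0.02432 mol/L

n(S2O3^2-) = 0.02907 × 0.04287 = 1.246 × 10^-3 mol
n(I2) = n(S2O3^2-)/2 = 6.231 × 10^-4 mol
n(OCl^-) in the aliquot = 6.231 × 10^-4 mol (1:1 ratio)
[OCl^-] = 6.231 × 10^-4 / 0.02562 = 0.02432 mol/L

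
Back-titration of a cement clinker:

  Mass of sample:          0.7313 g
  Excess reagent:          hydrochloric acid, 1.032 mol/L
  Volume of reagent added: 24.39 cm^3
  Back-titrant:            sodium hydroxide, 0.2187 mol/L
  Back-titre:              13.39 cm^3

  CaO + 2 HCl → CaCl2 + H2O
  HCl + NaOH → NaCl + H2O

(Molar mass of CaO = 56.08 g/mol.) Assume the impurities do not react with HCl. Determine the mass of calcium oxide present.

n(HCl) added = 0.02439 × 1.032 = 0.02517 mol
n(NaOH) used in back-titration = 0.01339 × 0.2187 = 2.928 × 10^-3 mol
n(HCl) left over = 2.928 × 10^-3 mol (1:1 ratio)
n(HCl) consumed by analyte = 0.02517 − 2.928 × 10^-3 = 0.02224 mol
From the 1:2 ratio, n(CaO) = 1/2 × 0.02224 = 0.01112 mol
mass of CaO = 0.01112 × 56.08 = 0.6237 g

0.6237 g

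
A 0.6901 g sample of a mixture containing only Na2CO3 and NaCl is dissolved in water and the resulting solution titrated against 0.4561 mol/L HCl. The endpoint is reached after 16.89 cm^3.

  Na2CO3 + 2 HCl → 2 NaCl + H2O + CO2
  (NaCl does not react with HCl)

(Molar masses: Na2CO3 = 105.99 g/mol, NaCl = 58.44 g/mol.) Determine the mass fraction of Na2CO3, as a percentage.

n(HCl) = 0.01689 × 0.4561 = 7.704 × 10^-3 mol
Let x = n(Na2CO3), y = n(NaCl).
Titrant: 2x = 7.704 × 10^-3;  mass: 105.99x + 58.44y = 0.6901
Solving, x = 3.852 × 10^-3 mol, y = 4.823 × 10^-3 mol
mass of Na2CO3 = 3.852 × 10^-3 × 105.99 = 0.4082 g
% Na2CO3 = 0.4082 / 0.6901 × 100 = 59.16 %

59.16 %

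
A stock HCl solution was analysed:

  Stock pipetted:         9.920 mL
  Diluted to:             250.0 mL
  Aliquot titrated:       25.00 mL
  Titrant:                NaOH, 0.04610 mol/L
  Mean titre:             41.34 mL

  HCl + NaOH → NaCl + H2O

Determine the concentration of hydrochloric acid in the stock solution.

1.921 mol/L

n(NaOH) = 0.04134 × 0.04610 = 1.906 × 10^-3 mol
n(HCl) in the aliquot = 1.906 × 10^-3 mol (1:1 ratio)
[HCl]_dilute = 1.906 × 10^-3 / 0.02500 = 0.07623 mol/L
Dilution factor = 250.0 / 9.920 = 25.20
[HCl]_stock = 0.07623 × 25.20 = 1.921 mol/L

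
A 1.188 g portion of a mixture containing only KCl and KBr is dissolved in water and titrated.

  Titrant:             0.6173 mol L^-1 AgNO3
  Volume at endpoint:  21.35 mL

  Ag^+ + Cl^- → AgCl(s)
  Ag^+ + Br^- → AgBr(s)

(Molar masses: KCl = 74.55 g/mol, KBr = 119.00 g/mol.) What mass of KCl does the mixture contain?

0.6379 g

n(AgNO3) = 0.02135 × 0.6173 = 0.01318 mol
Let x = n(KCl), y = n(KBr).
Titrant: 1x + 1y = 0.01318;  mass: 74.55x + 119.00y = 1.188
Solving, x = 8.557 × 10^-3 mol, y = 4.623 × 10^-3 mol
mass of KCl = 8.557 × 10^-3 × 74.55 = 0.6379 g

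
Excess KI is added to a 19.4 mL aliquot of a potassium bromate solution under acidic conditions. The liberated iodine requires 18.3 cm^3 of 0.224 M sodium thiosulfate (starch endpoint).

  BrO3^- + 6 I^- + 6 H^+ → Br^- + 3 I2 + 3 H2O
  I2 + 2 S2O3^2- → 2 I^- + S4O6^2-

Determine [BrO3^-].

0.0352 M

n(S2O3^2-) = 0.0183 × 0.224 = 4.10 × 10^-3 mol
n(I2) = n(S2O3^2-)/2 = 2.05 × 10^-3 mol
From the 1:3 ratio, n(BrO3^-) in the aliquot = 1/3 × 2.05 × 10^-3 = 6.83 × 10^-4 mol
[BrO3^-] = 6.83 × 10^-4 / 0.0194 = 0.0352 mol/L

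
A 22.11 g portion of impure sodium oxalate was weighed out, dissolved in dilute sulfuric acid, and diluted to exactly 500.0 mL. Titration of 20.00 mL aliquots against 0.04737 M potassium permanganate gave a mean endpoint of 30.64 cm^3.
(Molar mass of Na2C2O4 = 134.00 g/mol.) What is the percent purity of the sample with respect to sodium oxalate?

54.98 %

2 MnO4^- + 5 C2O4^2- + 16 H^+ → 2 Mn^2+ + 10 CO2 + 8 H2O
n(KMnO4) per titration = 0.03064 × 0.04737 = 1.451 × 10^-3 mol
From the 5:2 ratio, n(Na2C2O4) in each aliquot = 5/2 × 1.451 × 10^-3 = 3.629 × 10^-3 mol
n(Na2C2O4) in the whole flask = 3.629 × 10^-3 × 500.0/20.00 = 0.09071 mol
mass of Na2C2O4 = 0.09071 × 134.00 = 12.16 g
% Na2C2O4 = 12.16 / 22.11 × 100 = 54.98 %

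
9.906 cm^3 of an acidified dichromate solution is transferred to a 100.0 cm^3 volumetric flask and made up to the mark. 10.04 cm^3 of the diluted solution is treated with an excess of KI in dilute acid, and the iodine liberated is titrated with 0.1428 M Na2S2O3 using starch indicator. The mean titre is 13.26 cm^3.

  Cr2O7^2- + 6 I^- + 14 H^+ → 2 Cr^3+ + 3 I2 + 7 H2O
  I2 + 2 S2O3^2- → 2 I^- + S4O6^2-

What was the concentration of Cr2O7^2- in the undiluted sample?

n(S2O3^2-) = 0.01326 × 0.1428 = 1.894 × 10^-3 mol
n(I2) = n(S2O3^2-)/2 = 9.468 × 10^-4 mol
From the 1:3 ratio, n(Cr2O7^2-) in the aliquot = 1/3 × 9.468 × 10^-4 = 3.156 × 10^-4 mol
[Cr2O7^2-]_dilute = 3.156 × 10^-4 / 0.01004 = 0.03143 mol/L
[Cr2O7^2-]_original = 0.03143 × 100.0/9.906 = 0.3173 mol/L

0.3173 M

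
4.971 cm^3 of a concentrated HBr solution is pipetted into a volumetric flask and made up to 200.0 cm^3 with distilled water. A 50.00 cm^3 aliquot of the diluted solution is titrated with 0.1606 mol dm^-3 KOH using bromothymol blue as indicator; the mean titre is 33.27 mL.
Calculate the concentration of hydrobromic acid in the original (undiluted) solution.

4.299 mol/L

HBr + KOH → KBr + H2O
n(KOH) = 0.03327 × 0.1606 = 5.343 × 10^-3 mol
n(HBr) in the aliquot = 5.343 × 10^-3 mol (1:1 ratio)
[HBr]_dilute = 5.343 × 10^-3 / 0.05000 = 0.1069 mol/L
Dilution factor = 200.0 / 4.971 = 40.23
[HBr]_stock = 0.1069 × 40.23 = 4.299 mol/L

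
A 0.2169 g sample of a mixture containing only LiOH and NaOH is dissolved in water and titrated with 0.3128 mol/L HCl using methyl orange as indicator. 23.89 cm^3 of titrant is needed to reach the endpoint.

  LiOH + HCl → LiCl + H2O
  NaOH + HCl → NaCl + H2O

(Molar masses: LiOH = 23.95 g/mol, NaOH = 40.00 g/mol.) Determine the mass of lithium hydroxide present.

0.1224 g

n(HCl) = 0.02389 × 0.3128 = 7.473 × 10^-3 mol
Let x = n(LiOH), y = n(NaOH).
Titrant: 1x + 1y = 7.473 × 10^-3;  mass: 23.95x + 40.00y = 0.2169
Solving, x = 5.110 × 10^-3 mol, y = 2.363 × 10^-3 mol
mass of LiOH = 5.110 × 10^-3 × 23.95 = 0.1224 g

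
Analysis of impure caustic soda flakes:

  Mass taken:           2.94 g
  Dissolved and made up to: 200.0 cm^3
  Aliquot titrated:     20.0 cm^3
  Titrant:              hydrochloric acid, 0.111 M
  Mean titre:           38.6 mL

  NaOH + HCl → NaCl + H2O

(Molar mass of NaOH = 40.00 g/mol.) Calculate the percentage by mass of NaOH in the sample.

n(HCl) per titration = 0.0386 × 0.111 = 4.28 × 10^-3 mol
n(NaOH) in each aliquot = 4.28 × 10^-3 mol (1:1 ratio)
n(NaOH) in the whole flask = 4.28 × 10^-3 × 200.0/20.0 = 0.0428 mol
mass of NaOH = 0.0428 × 40.00 = 1.71 g
% NaOH = 1.71 / 2.94 × 100 = 58.3 %

58.3 %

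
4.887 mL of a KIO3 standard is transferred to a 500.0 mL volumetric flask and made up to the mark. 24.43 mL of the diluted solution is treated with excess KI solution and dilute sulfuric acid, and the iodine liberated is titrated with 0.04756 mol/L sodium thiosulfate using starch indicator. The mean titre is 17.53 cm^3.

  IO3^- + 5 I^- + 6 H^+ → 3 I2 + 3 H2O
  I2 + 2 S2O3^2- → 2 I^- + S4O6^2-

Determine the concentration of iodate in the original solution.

0.5819 mol/L

n(S2O3^2-) = 0.01753 × 0.04756 = 8.337 × 10^-4 mol
n(I2) = n(S2O3^2-)/2 = 4.169 × 10^-4 mol
From the 1:3 ratio, n(IO3^-) in the aliquot = 1/3 × 4.169 × 10^-4 = 1.390 × 10^-4 mol
[IO3^-]_dilute = 1.390 × 10^-4 / 0.02443 = 0.005688 mol/L
[IO3^-]_original = 0.005688 × 500.0/4.887 = 0.5819 mol/L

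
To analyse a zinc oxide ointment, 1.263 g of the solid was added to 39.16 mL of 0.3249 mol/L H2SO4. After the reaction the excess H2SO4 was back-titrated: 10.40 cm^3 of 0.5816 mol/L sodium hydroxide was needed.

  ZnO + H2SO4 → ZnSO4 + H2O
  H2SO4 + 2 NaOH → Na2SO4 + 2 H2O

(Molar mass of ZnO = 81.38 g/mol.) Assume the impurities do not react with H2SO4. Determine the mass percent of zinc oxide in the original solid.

n(H2SO4) added = 0.03916 × 0.3249 = 0.01272 mol
n(NaOH) used in back-titration = 0.01040 × 0.5816 = 6.049 × 10^-3 mol
From the 1:2 ratio, n(H2SO4) left over = 1/2 × 6.049 × 10^-3 = 3.024 × 10^-3 mol
n(H2SO4) consumed by analyte = 0.01272 − 3.024 × 10^-3 = 9.699 × 10^-3 mol
n(ZnO) = 9.699 × 10^-3 mol (1:1 ratio)
mass of ZnO = 9.699 × 10^-3 × 81.38 = 0.7893 g
% ZnO = 0.7893 / 1.263 × 100 = 62.49 %

62.49 %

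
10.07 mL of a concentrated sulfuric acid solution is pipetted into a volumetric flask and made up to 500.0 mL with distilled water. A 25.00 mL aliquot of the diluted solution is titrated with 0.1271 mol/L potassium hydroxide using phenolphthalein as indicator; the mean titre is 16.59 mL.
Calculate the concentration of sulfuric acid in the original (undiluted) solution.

H2SO4 + 2 KOH → K2SO4 + 2 H2O
n(KOH) = 0.01659 × 0.1271 = 2.109 × 10^-3 mol
From the 1:2 ratio, n(H2SO4) in the aliquot = 1/2 × 2.109 × 10^-3 = 1.054 × 10^-3 mol
[H2SO4]_dilute = 1.054 × 10^-3 / 0.02500 = 0.04217 mol/L
Dilution factor = 500.0 / 10.07 = 49.65
[H2SO4]_stock = 0.04217 × 49.65 = 2.094 mol/L

2.094 mol/L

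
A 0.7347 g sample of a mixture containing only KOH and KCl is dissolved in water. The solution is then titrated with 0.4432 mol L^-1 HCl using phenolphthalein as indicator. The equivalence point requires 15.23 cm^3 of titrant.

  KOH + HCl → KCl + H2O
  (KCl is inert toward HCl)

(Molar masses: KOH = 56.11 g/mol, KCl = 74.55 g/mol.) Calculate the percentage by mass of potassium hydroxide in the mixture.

n(HCl) = 0.01523 × 0.4432 = 6.750 × 10^-3 mol
Let x = n(KOH), y = n(KCl).
Titrant: 1x = 6.750 × 10^-3;  mass: 56.11x + 74.55y = 0.7347
Solving, x = 6.750 × 10^-3 mol, y = 4.775 × 10^-3 mol
mass of KOH = 6.750 × 10^-3 × 56.11 = 0.3787 g
% KOH = 0.3787 / 0.7347 × 100 = 51.55 %

51.55 %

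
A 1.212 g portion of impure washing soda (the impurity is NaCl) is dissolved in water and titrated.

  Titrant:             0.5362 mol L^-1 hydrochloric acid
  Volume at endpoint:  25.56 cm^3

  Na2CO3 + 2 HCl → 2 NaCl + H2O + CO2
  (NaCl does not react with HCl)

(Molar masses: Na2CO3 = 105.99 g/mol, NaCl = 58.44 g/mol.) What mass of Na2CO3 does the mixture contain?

0.7263 g

n(HCl) = 0.02556 × 0.5362 = 0.01371 mol
Let x = n(Na2CO3), y = n(NaCl).
Titrant: 2x = 0.01371;  mass: 105.99x + 58.44y = 1.212
Solving, x = 6.853 × 10^-3 mol, y = 8.311 × 10^-3 mol
mass of Na2CO3 = 6.853 × 10^-3 × 105.99 = 0.7263 g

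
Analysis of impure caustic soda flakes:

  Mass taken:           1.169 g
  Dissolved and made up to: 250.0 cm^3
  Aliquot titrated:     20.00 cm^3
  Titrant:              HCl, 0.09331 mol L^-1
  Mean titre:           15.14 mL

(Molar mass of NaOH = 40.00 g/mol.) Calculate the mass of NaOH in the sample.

NaOH + HCl → NaCl + H2O
n(HCl) per titration = 0.01514 × 0.09331 = 1.413 × 10^-3 mol
n(NaOH) in each aliquot = 1.413 × 10^-3 mol (1:1 ratio)
n(NaOH) in the whole flask = 1.413 × 10^-3 × 250.0/20.00 = 0.01766 mol
mass of NaOH = 0.01766 × 40.00 = 0.7064 g

0.7064 g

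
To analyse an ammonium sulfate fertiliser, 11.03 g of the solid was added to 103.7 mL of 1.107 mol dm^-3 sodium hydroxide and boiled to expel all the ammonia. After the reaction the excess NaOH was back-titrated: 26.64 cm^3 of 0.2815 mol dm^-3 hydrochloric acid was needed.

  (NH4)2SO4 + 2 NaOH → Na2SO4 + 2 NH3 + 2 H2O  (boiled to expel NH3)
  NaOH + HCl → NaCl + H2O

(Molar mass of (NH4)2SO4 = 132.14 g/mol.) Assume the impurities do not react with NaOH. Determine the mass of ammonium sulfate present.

7.089 g

n(NaOH) added = 0.1037 × 1.107 = 0.1148 mol
n(HCl) used in back-titration = 0.02664 × 0.2815 = 7.499 × 10^-3 mol
n(NaOH) left over = 7.499 × 10^-3 mol (1:1 ratio)
n(NaOH) consumed by analyte = 0.1148 − 7.499 × 10^-3 = 0.1073 mol
From the 1:2 ratio, n((NH4)2SO4) = 1/2 × 0.1073 = 0.05365 mol
mass of (NH4)2SO4 = 0.05365 × 132.14 = 7.089 g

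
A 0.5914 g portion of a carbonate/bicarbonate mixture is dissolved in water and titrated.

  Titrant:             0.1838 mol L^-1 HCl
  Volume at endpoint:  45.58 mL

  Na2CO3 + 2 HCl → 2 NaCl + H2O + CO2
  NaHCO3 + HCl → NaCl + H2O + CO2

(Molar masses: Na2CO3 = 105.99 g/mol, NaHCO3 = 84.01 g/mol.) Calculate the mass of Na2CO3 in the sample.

0.1921 g

n(HCl) = 0.04558 × 0.1838 = 8.378 × 10^-3 mol
Let x = n(Na2CO3), y = n(NaHCO3).
Titrant: 2x + 1y = 8.378 × 10^-3;  mass: 105.99x + 84.01y = 0.5914
Solving, x = 1.812 × 10^-3 mol, y = 4.753 × 10^-3 mol
mass of Na2CO3 = 1.812 × 10^-3 × 105.99 = 0.1921 g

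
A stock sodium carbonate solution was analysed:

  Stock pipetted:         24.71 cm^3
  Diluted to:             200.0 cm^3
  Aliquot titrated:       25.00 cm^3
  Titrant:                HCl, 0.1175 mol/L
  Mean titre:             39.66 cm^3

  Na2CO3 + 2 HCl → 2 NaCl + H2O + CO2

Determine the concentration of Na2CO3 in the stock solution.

n(HCl) = 0.03966 × 0.1175 = 4.660 × 10^-3 mol
From the 1:2 ratio, n(Na2CO3) in the aliquot = 1/2 × 4.660 × 10^-3 = 2.330 × 10^-3 mol
[Na2CO3]_dilute = 2.330 × 10^-3 / 0.02500 = 0.09320 mol/L
Dilution factor = 200.0 / 24.71 = 8.094
[Na2CO3]_stock = 0.09320 × 8.094 = 0.7544 mol/L

0.7544 mol/L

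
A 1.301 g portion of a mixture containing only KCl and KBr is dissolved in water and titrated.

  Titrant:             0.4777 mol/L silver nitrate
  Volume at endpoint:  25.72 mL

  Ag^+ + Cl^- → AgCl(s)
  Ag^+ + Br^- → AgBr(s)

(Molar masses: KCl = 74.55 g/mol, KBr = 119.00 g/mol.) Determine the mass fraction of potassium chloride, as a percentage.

n(AgNO3) = 0.02572 × 0.4777 = 0.01229 mol
Let x = n(KCl), y = n(KBr).
Titrant: 1x + 1y = 0.01229;  mass: 74.55x + 119.00y = 1.301
Solving, x = 3.624 × 10^-3 mol, y = 8.662 × 10^-3 mol
mass of KCl = 3.624 × 10^-3 × 74.55 = 0.2702 g
% KCl = 0.2702 / 1.301 × 100 = 20.77 %

20.77 %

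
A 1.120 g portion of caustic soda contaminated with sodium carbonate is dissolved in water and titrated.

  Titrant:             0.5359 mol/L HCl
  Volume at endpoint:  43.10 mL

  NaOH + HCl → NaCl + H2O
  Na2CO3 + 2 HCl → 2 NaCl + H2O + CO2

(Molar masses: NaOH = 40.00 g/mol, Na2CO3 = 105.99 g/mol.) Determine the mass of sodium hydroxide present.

n(HCl) = 0.04310 × 0.5359 = 0.02310 mol
Let x = n(NaOH), y = n(Na2CO3).
Titrant: 1x + 2y = 0.02310;  mass: 40.00x + 105.99y = 1.120
Solving, x = 8.006 × 10^-3 mol, y = 7.546 × 10^-3 mol
mass of NaOH = 8.006 × 10^-3 × 40.00 = 0.3202 g

0.3202 g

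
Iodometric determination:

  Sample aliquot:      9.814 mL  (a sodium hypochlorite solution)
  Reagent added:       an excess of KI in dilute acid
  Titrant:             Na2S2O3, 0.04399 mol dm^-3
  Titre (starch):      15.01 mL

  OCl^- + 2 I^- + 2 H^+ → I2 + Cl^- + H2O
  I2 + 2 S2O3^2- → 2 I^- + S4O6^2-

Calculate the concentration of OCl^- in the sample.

0.03364 mol/L

n(S2O3^2-) = 0.01501 × 0.04399 = 6.603 × 10^-4 mol
n(I2) = n(S2O3^2-)/2 = 3.301 × 10^-4 mol
n(OCl^-) in the aliquot = 3.301 × 10^-4 mol (1:1 ratio)
[OCl^-] = 3.301 × 10^-4 / 0.009814 = 0.03364 mol/L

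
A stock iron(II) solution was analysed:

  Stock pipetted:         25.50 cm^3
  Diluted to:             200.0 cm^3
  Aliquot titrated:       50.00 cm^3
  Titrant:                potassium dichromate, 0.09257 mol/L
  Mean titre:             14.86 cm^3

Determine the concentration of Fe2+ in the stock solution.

Cr2O7^2- + 6 Fe^2+ + 14 H^+ → 2 Cr^3+ + 6 Fe^3+ + 7 H2O
n(K2Cr2O7) = 0.01486 × 0.09257 = 1.376 × 10^-3 mol
From the 6:1 ratio, n(Fe2+) in the aliquot = 6/1 × 1.376 × 10^-3 = 8.254 × 10^-3 mol
[Fe2+]_dilute = 8.254 × 10^-3 / 0.05000 = 0.1651 mol/L
Dilution factor = 200.0 / 25.50 = 7.843
[Fe2+]_stock = 0.1651 × 7.843 = 1.295 mol/L

1.295 mol/L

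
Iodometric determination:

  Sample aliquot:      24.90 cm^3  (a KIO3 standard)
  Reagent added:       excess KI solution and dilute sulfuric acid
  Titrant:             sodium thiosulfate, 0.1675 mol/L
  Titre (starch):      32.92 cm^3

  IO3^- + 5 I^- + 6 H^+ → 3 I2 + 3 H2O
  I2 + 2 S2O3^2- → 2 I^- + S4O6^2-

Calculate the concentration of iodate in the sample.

n(S2O3^2-) = 0.03292 × 0.1675 = 5.514 × 10^-3 mol
n(I2) = n(S2O3^2-)/2 = 2.757 × 10^-3 mol
From the 1:3 ratio, n(IO3^-) in the aliquot = 1/3 × 2.757 × 10^-3 = 9.190 × 10^-4 mol
[IO3^-] = 9.190 × 10^-4 / 0.02490 = 0.03691 mol/L

0.03691 mol/L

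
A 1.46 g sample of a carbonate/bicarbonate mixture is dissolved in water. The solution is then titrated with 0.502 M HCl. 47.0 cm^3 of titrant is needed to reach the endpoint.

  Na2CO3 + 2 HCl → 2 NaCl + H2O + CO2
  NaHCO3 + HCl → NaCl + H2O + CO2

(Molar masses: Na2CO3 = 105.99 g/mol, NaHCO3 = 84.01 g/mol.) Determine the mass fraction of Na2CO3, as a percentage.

61.1 %

n(HCl) = 0.0470 × 0.502 = 0.0236 mol
Let x = n(Na2CO3), y = n(NaHCO3).
Titrant: 2x + 1y = 0.0236;  mass: 105.99x + 84.01y = 1.46
Solving, x = 8.42 × 10^-3 mol, y = 6.76 × 10^-3 mol
mass of Na2CO3 = 8.42 × 10^-3 × 105.99 = 0.892 g
% Na2CO3 = 0.892 / 1.46 × 100 = 61.1 %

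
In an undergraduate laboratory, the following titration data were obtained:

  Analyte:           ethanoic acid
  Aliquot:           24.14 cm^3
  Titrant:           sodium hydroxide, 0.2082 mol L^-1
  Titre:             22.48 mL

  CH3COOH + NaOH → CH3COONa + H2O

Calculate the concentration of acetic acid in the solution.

n(NaOH) = 0.02248 L × 0.2082 mol/L = 4.680 × 10^-3 mol
n(CH3COOH) = 4.680 × 10^-3 mol (1:1 mole ratio)
[CH3COOH] = 4.680 × 10^-3 mol / 0.02414 L = 0.1939 mol/L

0.1939 mol/L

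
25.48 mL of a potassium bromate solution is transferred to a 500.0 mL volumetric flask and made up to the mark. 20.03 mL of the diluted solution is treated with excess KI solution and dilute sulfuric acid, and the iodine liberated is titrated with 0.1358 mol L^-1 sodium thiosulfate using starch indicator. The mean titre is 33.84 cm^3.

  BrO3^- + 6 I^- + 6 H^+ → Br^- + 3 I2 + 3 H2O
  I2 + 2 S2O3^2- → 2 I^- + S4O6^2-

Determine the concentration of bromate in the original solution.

0.7504 mol/L

n(S2O3^2-) = 0.03384 × 0.1358 = 4.595 × 10^-3 mol
n(I2) = n(S2O3^2-)/2 = 2.298 × 10^-3 mol
From the 1:3 ratio, n(BrO3^-) in the aliquot = 1/3 × 2.298 × 10^-3 = 7.659 × 10^-4 mol
[BrO3^-]_dilute = 7.659 × 10^-4 / 0.02003 = 0.03824 mol/L
[BrO3^-]_original = 0.03824 × 500.0/25.48 = 0.7504 mol/L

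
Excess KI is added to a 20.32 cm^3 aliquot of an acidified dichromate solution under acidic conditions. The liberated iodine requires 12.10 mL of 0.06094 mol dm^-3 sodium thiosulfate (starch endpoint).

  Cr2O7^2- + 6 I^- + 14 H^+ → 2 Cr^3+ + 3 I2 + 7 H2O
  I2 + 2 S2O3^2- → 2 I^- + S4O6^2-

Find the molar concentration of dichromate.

0.006048 mol/L

n(S2O3^2-) = 0.01210 × 0.06094 = 7.374 × 10^-4 mol
n(I2) = n(S2O3^2-)/2 = 3.687 × 10^-4 mol
From the 1:3 ratio, n(Cr2O7^2-) in the aliquot = 1/3 × 3.687 × 10^-4 = 1.229 × 10^-4 mol
[Cr2O7^2-] = 1.229 × 10^-4 / 0.02032 = 0.006048 mol/L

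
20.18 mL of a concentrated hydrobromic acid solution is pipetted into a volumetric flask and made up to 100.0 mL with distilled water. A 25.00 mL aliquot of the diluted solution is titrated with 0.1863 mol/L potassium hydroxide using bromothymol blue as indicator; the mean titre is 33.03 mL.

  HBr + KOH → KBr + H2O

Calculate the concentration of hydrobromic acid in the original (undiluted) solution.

1.220 mol/L

n(KOH) = 0.03303 × 0.1863 = 6.153 × 10^-3 mol
n(HBr) in the aliquot = 6.153 × 10^-3 mol (1:1 ratio)
[HBr]_dilute = 6.153 × 10^-3 / 0.02500 = 0.2461 mol/L
Dilution factor = 100.0 / 20.18 = 4.955
[HBr]_stock = 0.2461 × 4.955 = 1.220 mol/L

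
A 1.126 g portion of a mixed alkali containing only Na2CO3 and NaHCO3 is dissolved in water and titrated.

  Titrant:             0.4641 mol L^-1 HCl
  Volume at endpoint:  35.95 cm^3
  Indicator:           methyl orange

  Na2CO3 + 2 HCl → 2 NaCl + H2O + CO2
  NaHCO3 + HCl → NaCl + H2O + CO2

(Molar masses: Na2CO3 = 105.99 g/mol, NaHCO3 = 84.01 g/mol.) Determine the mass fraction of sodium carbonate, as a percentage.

n(HCl) = 0.03595 × 0.4641 = 0.01668 mol
Let x = n(Na2CO3), y = n(NaHCO3).
Titrant: 2x + 1y = 0.01668;  mass: 105.99x + 84.01y = 1.126
Solving, x = 4.444 × 10^-3 mol, y = 7.797 × 10^-3 mol
mass of Na2CO3 = 4.444 × 10^-3 × 105.99 = 0.4710 g
% Na2CO3 = 0.4710 / 1.126 × 100 = 41.83 %

41.83 %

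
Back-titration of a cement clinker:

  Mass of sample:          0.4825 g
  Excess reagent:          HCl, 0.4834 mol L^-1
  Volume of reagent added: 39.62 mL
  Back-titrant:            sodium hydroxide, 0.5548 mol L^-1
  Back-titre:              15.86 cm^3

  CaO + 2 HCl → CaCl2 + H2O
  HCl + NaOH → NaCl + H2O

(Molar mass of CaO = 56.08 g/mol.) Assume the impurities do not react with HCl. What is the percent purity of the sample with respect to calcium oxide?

60.17 %

n(HCl) added = 0.03962 × 0.4834 = 0.01915 mol
n(NaOH) used in back-titration = 0.01586 × 0.5548 = 8.799 × 10^-3 mol
n(HCl) left over = 8.799 × 10^-3 mol (1:1 ratio)
n(HCl) consumed by analyte = 0.01915 − 8.799 × 10^-3 = 0.01035 mol
From the 1:2 ratio, n(CaO) = 1/2 × 0.01035 = 5.177 × 10^-3 mol
mass of CaO = 5.177 × 10^-3 × 56.08 = 0.2903 g
% CaO = 0.2903 / 0.4825 × 100 = 60.17 %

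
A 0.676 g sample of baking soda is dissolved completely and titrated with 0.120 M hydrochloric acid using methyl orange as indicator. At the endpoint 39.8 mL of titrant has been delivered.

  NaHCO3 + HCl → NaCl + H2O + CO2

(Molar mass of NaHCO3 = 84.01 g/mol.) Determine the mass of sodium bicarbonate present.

0.401 g

n(HCl) = 0.0398 L × 0.120 mol/L = 4.78 × 10^-3 mol
n(NaHCO3) = 4.78 × 10^-3 mol (1:1 ratio)
mass of NaHCO3 = 4.78 × 10^-3 × 84.01 g/mol = 0.401 g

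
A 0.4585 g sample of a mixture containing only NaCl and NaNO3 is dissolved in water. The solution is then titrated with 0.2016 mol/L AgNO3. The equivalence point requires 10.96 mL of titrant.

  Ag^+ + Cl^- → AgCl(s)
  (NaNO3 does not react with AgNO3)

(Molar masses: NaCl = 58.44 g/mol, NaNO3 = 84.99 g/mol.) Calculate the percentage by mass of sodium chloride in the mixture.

28.16 %

n(AgNO3) = 0.01096 × 0.2016 = 2.210 × 10^-3 mol
Let x = n(NaCl), y = n(NaNO3).
Titrant: 1x = 2.210 × 10^-3;  mass: 58.44x + 84.99y = 0.4585
Solving, x = 2.210 × 10^-3 mol, y = 3.875 × 10^-3 mol
mass of NaCl = 2.210 × 10^-3 × 58.44 = 0.1291 g
% NaCl = 0.1291 / 0.4585 × 100 = 28.16 %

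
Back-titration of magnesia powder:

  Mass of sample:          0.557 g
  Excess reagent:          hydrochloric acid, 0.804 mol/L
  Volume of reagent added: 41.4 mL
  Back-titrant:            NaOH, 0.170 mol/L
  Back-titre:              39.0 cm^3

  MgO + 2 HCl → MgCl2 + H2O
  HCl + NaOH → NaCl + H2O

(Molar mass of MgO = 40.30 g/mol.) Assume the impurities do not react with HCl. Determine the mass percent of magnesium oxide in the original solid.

96.4 %

n(HCl) added = 0.0414 × 0.804 = 0.0333 mol
n(NaOH) used in back-titration = 0.0390 × 0.170 = 6.63 × 10^-3 mol
n(HCl) left over = 6.63 × 10^-3 mol (1:1 ratio)
n(HCl) consumed by analyte = 0.0333 − 6.63 × 10^-3 = 0.0267 mol
From the 1:2 ratio, n(MgO) = 1/2 × 0.0267 = 0.0133 mol
mass of MgO = 0.0133 × 40.30 = 0.537 g
% MgO = 0.537 / 0.557 × 100 = 96.4 %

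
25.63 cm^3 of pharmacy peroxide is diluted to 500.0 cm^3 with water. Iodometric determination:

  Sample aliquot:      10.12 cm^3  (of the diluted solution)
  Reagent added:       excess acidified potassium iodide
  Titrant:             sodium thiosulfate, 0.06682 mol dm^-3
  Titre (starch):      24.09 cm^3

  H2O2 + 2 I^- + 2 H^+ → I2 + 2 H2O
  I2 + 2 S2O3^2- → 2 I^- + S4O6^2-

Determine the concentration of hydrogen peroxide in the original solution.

n(S2O3^2-) = 0.02409 × 0.06682 = 1.610 × 10^-3 mol
n(I2) = n(S2O3^2-)/2 = 8.048 × 10^-4 mol
n(H2O2) in the aliquot = 8.048 × 10^-4 mol (1:1 ratio)
[H2O2]_dilute = 8.048 × 10^-4 / 0.01012 = 0.07953 mol/L
[H2O2]_original = 0.07953 × 500.0/25.63 = 1.552 mol/L

1.552 mol/L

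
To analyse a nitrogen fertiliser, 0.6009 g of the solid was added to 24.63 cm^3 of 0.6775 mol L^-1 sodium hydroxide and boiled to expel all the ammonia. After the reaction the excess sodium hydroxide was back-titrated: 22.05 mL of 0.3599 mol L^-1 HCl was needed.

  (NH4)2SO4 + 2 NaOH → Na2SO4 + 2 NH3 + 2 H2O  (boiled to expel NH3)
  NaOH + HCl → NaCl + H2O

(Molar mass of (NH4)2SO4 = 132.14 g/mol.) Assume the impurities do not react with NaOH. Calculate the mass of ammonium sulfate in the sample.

n(NaOH) added = 0.02463 × 0.6775 = 0.01669 mol
n(HCl) used in back-titration = 0.02205 × 0.3599 = 7.936 × 10^-3 mol
n(NaOH) left over = 7.936 × 10^-3 mol (1:1 ratio)
n(NaOH) consumed by analyte = 0.01669 − 7.936 × 10^-3 = 8.751 × 10^-3 mol
From the 1:2 ratio, n((NH4)2SO4) = 1/2 × 8.751 × 10^-3 = 4.376 × 10^-3 mol
mass of (NH4)2SO4 = 4.376 × 10^-3 × 132.14 = 0.5782 g

0.5782 g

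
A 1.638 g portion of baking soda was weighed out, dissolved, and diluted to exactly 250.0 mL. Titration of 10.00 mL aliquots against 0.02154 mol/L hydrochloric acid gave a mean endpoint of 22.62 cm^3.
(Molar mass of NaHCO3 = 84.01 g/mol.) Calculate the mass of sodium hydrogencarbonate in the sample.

1.023 g

NaHCO3 + HCl → NaCl + H2O + CO2
n(HCl) per titration = 0.02262 × 0.02154 = 4.872 × 10^-4 mol
n(NaHCO3) in each aliquot = 4.872 × 10^-4 mol (1:1 ratio)
n(NaHCO3) in the whole flask = 4.872 × 10^-4 × 250.0/10.00 = 0.01218 mol
mass of NaHCO3 = 0.01218 × 84.01 = 1.023 g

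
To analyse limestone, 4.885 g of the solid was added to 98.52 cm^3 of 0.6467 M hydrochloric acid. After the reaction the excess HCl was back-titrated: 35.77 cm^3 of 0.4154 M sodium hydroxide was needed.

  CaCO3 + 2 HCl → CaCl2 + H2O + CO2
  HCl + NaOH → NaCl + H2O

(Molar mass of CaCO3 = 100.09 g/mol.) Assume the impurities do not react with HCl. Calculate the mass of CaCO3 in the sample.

2.445 g

n(HCl) added = 0.09852 × 0.6467 = 0.06371 mol
n(NaOH) used in back-titration = 0.03577 × 0.4154 = 0.01486 mol
n(HCl) left over = 0.01486 mol (1:1 ratio)
n(HCl) consumed by analyte = 0.06371 − 0.01486 = 0.04885 mol
From the 1:2 ratio, n(CaCO3) = 1/2 × 0.04885 = 0.02443 mol
mass of CaCO3 = 0.02443 × 100.09 = 2.445 g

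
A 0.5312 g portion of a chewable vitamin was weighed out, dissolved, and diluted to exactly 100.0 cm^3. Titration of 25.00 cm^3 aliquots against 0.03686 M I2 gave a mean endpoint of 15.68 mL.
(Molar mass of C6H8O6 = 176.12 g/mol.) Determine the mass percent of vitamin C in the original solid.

76.65 %

C6H8O6 + I2 → C6H6O6 + 2 HI
n(I2) per titration = 0.01568 × 0.03686 = 5.780 × 10^-4 mol
n(C6H8O6) in each aliquot = 5.780 × 10^-4 mol (1:1 ratio)
n(C6H8O6) in the whole flask = 5.780 × 10^-4 × 100.0/25.00 = 2.312 × 10^-3 mol
mass of C6H8O6 = 2.312 × 10^-3 × 176.12 = 0.4072 g
% C6H8O6 = 0.4072 / 0.5312 × 100 = 76.65 %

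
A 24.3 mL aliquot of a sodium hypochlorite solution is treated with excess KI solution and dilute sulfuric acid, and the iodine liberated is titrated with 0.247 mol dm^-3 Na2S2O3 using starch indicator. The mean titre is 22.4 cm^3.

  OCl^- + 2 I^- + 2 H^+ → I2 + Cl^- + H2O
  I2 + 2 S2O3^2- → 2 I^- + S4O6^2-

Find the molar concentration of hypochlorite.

0.114 mol/L

n(S2O3^2-) = 0.0224 × 0.247 = 5.53 × 10^-3 mol
n(I2) = n(S2O3^2-)/2 = 2.77 × 10^-3 mol
n(OCl^-) in the aliquot = 2.77 × 10^-3 mol (1:1 ratio)
[OCl^-] = 2.77 × 10^-3 / 0.0243 = 0.114 mol/L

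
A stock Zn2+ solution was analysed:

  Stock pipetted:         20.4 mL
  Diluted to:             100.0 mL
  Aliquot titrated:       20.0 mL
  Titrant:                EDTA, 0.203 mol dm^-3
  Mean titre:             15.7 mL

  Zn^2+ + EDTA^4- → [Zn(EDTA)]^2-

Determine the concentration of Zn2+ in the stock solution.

0.781 mol/L

n(EDTA) = 0.0157 × 0.203 = 3.19 × 10^-3 mol
n(Zn2+) in the aliquot = 3.19 × 10^-3 mol (1:1 ratio)
[Zn2+]_dilute = 3.19 × 10^-3 / 0.0200 = 0.159 mol/L
Dilution factor = 100.0 / 20.4 = 4.902
[Zn2+]_stock = 0.159 × 4.902 = 0.781 mol/L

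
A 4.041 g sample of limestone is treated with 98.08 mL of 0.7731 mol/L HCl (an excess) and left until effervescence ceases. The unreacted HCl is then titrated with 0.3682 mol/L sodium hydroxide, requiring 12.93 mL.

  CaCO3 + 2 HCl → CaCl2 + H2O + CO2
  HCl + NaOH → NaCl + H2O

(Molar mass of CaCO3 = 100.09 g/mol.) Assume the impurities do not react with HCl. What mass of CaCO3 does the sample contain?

3.556 g

n(HCl) added = 0.09808 × 0.7731 = 0.07583 mol
n(NaOH) used in back-titration = 0.01293 × 0.3682 = 4.761 × 10^-3 mol
n(HCl) left over = 4.761 × 10^-3 mol (1:1 ratio)
n(HCl) consumed by analyte = 0.07583 − 4.761 × 10^-3 = 0.07106 mol
From the 1:2 ratio, n(CaCO3) = 1/2 × 0.07106 = 0.03553 mol
mass of CaCO3 = 0.03553 × 100.09 = 3.556 g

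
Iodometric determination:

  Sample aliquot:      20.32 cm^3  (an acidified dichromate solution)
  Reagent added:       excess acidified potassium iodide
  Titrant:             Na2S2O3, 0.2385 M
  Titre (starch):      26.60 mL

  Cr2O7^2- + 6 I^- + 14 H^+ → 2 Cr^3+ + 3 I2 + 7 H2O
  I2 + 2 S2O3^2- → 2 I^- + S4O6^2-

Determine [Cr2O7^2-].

n(S2O3^2-) = 0.02660 × 0.2385 = 6.344 × 10^-3 mol
n(I2) = n(S2O3^2-)/2 = 3.172 × 10^-3 mol
From the 1:3 ratio, n(Cr2O7^2-) in the aliquot = 1/3 × 3.172 × 10^-3 = 1.057 × 10^-3 mol
[Cr2O7^2-] = 1.057 × 10^-3 / 0.02032 = 0.05203 mol/L

0.05203 M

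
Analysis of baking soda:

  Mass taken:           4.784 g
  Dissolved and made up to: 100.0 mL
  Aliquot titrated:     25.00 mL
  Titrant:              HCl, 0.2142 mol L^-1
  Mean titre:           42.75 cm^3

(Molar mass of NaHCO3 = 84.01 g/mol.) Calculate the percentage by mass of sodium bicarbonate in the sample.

64.32 %

NaHCO3 + HCl → NaCl + H2O + CO2
n(HCl) per titration = 0.04275 × 0.2142 = 9.157 × 10^-3 mol
n(NaHCO3) in each aliquot = 9.157 × 10^-3 mol (1:1 ratio)
n(NaHCO3) in the whole flask = 9.157 × 10^-3 × 100.0/25.00 = 0.03663 mol
mass of NaHCO3 = 0.03663 × 84.01 = 3.077 g
% NaHCO3 = 3.077 / 4.784 × 100 = 64.32 %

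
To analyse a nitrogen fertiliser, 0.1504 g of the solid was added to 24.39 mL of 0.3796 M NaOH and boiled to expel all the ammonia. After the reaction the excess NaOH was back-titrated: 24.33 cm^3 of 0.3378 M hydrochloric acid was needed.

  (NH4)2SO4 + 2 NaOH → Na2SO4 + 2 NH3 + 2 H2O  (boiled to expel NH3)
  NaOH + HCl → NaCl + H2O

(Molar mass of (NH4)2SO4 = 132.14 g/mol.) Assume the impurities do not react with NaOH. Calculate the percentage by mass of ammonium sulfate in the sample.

45.68 %

n(NaOH) added = 0.02439 × 0.3796 = 9.258 × 10^-3 mol
n(HCl) used in back-titration = 0.02433 × 0.3378 = 8.219 × 10^-3 mol
n(NaOH) left over = 8.219 × 10^-3 mol (1:1 ratio)
n(NaOH) consumed by analyte = 9.258 × 10^-3 − 8.219 × 10^-3 = 1.040 × 10^-3 mol
From the 1:2 ratio, n((NH4)2SO4) = 1/2 × 1.040 × 10^-3 = 5.199 × 10^-4 mol
mass of (NH4)2SO4 = 5.199 × 10^-4 × 132.14 = 0.06870 g
% (NH4)2SO4 = 0.06870 / 0.1504 × 100 = 45.68 %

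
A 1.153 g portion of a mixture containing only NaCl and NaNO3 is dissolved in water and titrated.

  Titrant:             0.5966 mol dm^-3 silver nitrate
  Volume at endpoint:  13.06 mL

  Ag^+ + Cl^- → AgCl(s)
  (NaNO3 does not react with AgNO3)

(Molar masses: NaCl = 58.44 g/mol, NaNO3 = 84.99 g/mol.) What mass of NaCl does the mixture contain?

0.4553 g

n(AgNO3) = 0.01306 × 0.5966 = 7.792 × 10^-3 mol
Let x = n(NaCl), y = n(NaNO3).
Titrant: 1x = 7.792 × 10^-3;  mass: 58.44x + 84.99y = 1.153
Solving, x = 7.792 × 10^-3 mol, y = 8.209 × 10^-3 mol
mass of NaCl = 7.792 × 10^-3 × 58.44 = 0.4553 g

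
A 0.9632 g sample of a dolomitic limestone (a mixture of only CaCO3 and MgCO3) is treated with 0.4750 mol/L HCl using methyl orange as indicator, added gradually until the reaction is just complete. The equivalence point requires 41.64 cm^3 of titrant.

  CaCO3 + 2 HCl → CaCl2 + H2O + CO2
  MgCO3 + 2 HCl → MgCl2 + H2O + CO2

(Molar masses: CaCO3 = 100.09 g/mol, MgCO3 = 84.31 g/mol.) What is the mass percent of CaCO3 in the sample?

85.22 %

n(HCl) = 0.04164 × 0.4750 = 0.01978 mol
Let x = n(CaCO3), y = n(MgCO3).
Titrant: 2x + 2y = 0.01978;  mass: 100.09x + 84.31y = 0.9632
Solving, x = 8.201 × 10^-3 mol, y = 1.688 × 10^-3 mol
mass of CaCO3 = 8.201 × 10^-3 × 100.09 = 0.8209 g
% CaCO3 = 0.8209 / 0.9632 × 100 = 85.22 %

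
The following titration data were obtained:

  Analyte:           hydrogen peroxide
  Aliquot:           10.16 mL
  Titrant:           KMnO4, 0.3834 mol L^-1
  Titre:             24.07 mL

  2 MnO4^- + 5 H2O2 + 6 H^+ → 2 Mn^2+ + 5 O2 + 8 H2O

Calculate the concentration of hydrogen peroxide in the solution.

2.271 mol/L

n(KMnO4) = 0.02407 L × 0.3834 mol/L = 9.228 × 10^-3 mol
From the 5:2 mole ratio, n(H2O2) = 5/2 × 9.228 × 10^-3 = 0.02307 mol
[H2O2] = 0.02307 mol / 0.01016 L = 2.271 mol/L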